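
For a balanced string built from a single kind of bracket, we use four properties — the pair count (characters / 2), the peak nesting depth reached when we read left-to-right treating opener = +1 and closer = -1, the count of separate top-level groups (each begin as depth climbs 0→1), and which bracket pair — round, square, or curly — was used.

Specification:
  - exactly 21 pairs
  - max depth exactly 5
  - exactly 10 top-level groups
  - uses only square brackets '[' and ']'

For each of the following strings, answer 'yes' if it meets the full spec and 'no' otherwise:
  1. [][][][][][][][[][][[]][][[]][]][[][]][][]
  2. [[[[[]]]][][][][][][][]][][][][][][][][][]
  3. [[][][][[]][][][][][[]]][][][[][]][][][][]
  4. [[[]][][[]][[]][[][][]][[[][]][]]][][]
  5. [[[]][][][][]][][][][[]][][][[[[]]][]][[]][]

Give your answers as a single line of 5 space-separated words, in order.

String 1 '[][][][][][][][[][][[]][][[]][]][[][]][][]': depth seq [1 0 1 0 1 0 1 0 1 0 1 0 1 0 1 2 1 2 1 2 3 2 1 2 1 2 3 2 1 2 1 0 1 2 1 2 1 0 1 0 1 0]
  -> pairs=21 depth=3 groups=11 -> no
String 2 '[[[[[]]]][][][][][][][]][][][][][][][][][]': depth seq [1 2 3 4 5 4 3 2 1 2 1 2 1 2 1 2 1 2 1 2 1 2 1 0 1 0 1 0 1 0 1 0 1 0 1 0 1 0 1 0 1 0]
  -> pairs=21 depth=5 groups=10 -> yes
String 3 '[[][][][[]][][][][][[]]][][][[][]][][][][]': depth seq [1 2 1 2 1 2 1 2 3 2 1 2 1 2 1 2 1 2 1 2 3 2 1 0 1 0 1 0 1 2 1 2 1 0 1 0 1 0 1 0 1 0]
  -> pairs=21 depth=3 groups=8 -> no
String 4 '[[[]][][[]][[]][[][][]][[[][]][]]][][]': depth seq [1 2 3 2 1 2 1 2 3 2 1 2 3 2 1 2 3 2 3 2 3 2 1 2 3 4 3 4 3 2 3 2 1 0 1 0 1 0]
  -> pairs=19 depth=4 groups=3 -> no
String 5 '[[[]][][][][]][][][][[]][][][[[[]]][]][[]][]': depth seq [1 2 3 2 1 2 1 2 1 2 1 2 1 0 1 0 1 0 1 0 1 2 1 0 1 0 1 0 1 2 3 4 3 2 1 2 1 0 1 2 1 0 1 0]
  -> pairs=22 depth=4 groups=10 -> no

Answer: no yes no no no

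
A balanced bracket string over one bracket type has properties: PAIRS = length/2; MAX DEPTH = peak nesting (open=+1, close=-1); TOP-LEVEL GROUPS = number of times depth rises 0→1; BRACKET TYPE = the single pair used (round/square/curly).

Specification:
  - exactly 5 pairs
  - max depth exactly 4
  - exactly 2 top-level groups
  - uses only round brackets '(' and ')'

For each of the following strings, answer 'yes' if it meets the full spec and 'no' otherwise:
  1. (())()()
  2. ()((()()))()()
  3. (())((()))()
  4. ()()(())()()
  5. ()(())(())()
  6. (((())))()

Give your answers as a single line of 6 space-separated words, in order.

String 1 '(())()()': depth seq [1 2 1 0 1 0 1 0]
  -> pairs=4 depth=2 groups=3 -> no
String 2 '()((()()))()()': depth seq [1 0 1 2 3 2 3 2 1 0 1 0 1 0]
  -> pairs=7 depth=3 groups=4 -> no
String 3 '(())((()))()': depth seq [1 2 1 0 1 2 3 2 1 0 1 0]
  -> pairs=6 depth=3 groups=3 -> no
String 4 '()()(())()()': depth seq [1 0 1 0 1 2 1 0 1 0 1 0]
  -> pairs=6 depth=2 groups=5 -> no
String 5 '()(())(())()': depth seq [1 0 1 2 1 0 1 2 1 0 1 0]
  -> pairs=6 depth=2 groups=4 -> no
String 6 '(((())))()': depth seq [1 2 3 4 3 2 1 0 1 0]
  -> pairs=5 depth=4 groups=2 -> yes

Answer: no no no no no yes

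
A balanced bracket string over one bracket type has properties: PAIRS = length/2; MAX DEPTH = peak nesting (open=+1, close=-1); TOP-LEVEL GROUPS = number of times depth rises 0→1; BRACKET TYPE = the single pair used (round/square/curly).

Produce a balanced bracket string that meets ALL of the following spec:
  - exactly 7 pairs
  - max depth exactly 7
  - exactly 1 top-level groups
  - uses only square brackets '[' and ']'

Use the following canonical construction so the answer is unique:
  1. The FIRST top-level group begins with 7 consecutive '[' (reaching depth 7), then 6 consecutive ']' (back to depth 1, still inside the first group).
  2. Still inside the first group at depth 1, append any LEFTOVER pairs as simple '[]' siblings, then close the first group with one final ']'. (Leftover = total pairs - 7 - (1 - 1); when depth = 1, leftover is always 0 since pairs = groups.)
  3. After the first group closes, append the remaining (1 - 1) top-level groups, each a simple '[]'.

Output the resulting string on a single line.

Answer: [[[[[[[]]]]]]]

Derivation:
Spec: pairs=7 depth=7 groups=1
Leftover pairs = 7 - 7 - (1-1) = 0
First group: deep chain of depth 7 + 0 sibling pairs
Remaining 0 groups: simple '[]' each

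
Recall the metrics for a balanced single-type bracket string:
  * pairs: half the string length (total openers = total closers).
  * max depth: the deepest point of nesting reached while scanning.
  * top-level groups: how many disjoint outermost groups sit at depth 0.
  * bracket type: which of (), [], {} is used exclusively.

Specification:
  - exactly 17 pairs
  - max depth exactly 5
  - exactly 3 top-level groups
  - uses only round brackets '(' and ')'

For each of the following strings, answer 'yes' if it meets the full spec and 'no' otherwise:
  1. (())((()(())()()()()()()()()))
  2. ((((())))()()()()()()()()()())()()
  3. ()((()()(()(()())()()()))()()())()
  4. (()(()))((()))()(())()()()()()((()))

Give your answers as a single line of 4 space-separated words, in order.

Answer: no yes yes no

Derivation:
String 1 '(())((()(())()()()()()()()()))': depth seq [1 2 1 0 1 2 3 2 3 4 3 2 3 2 3 2 3 2 3 2 3 2 3 2 3 2 3 2 1 0]
  -> pairs=15 depth=4 groups=2 -> no
String 2 '((((())))()()()()()()()()()())()()': depth seq [1 2 3 4 5 4 3 2 1 2 1 2 1 2 1 2 1 2 1 2 1 2 1 2 1 2 1 2 1 0 1 0 1 0]
  -> pairs=17 depth=5 groups=3 -> yes
String 3 '()((()()(()(()())()()()))()()())()': depth seq [1 0 1 2 3 2 3 2 3 4 3 4 5 4 5 4 3 4 3 4 3 4 3 2 1 2 1 2 1 2 1 0 1 0]
  -> pairs=17 depth=5 groups=3 -> yes
String 4 '(()(()))((()))()(())()()()()()((()))': depth seq [1 2 1 2 3 2 1 0 1 2 3 2 1 0 1 0 1 2 1 0 1 0 1 0 1 0 1 0 1 0 1 2 3 2 1 0]
  -> pairs=18 depth=3 groups=10 -> no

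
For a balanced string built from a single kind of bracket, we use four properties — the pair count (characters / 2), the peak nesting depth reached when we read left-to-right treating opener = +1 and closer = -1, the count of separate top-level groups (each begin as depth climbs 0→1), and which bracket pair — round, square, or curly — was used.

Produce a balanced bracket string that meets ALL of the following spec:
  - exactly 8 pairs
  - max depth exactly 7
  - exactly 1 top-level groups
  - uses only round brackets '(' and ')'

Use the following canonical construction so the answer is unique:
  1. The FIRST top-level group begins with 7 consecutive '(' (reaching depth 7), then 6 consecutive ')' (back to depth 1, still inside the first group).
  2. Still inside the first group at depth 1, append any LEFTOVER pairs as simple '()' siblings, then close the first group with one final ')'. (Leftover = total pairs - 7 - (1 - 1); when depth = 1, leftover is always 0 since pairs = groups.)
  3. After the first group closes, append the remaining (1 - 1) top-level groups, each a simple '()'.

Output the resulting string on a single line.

Spec: pairs=8 depth=7 groups=1
Leftover pairs = 8 - 7 - (1-1) = 1
First group: deep chain of depth 7 + 1 sibling pairs
Remaining 0 groups: simple '()' each

Answer: ((((((())))))())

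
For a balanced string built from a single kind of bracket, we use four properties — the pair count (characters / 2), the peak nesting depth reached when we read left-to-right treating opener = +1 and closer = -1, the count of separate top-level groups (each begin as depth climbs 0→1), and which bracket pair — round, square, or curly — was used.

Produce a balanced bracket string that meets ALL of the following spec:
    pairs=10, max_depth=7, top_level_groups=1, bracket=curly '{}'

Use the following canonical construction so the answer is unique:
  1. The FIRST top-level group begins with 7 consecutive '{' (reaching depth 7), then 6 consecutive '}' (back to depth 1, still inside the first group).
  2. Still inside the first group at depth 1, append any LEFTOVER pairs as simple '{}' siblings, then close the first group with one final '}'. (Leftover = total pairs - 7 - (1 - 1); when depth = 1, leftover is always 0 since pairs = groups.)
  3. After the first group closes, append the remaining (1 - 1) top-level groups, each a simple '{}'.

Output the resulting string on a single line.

Answer: {{{{{{{}}}}}}{}{}{}}

Derivation:
Spec: pairs=10 depth=7 groups=1
Leftover pairs = 10 - 7 - (1-1) = 3
First group: deep chain of depth 7 + 3 sibling pairs
Remaining 0 groups: simple '{}' each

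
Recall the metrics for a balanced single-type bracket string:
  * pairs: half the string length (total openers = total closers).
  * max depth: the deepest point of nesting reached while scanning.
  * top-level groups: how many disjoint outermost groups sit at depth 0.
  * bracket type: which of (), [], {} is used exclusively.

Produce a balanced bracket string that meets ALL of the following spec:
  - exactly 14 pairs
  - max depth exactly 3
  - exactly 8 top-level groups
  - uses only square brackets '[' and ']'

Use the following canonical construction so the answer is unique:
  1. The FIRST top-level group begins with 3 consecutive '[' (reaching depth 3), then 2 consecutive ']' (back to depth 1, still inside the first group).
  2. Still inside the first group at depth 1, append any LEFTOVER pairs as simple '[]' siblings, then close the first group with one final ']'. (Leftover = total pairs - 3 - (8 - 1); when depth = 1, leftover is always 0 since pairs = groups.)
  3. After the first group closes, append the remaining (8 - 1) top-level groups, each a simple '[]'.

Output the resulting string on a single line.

Spec: pairs=14 depth=3 groups=8
Leftover pairs = 14 - 3 - (8-1) = 4
First group: deep chain of depth 3 + 4 sibling pairs
Remaining 7 groups: simple '[]' each

Answer: [[[]][][][][]][][][][][][][]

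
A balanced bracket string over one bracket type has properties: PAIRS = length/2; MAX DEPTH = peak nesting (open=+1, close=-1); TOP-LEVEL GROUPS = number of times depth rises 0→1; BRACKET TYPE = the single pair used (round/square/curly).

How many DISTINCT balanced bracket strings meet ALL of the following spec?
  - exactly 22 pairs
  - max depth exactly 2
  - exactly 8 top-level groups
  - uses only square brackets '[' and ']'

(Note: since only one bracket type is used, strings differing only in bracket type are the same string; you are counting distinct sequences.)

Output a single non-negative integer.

Answer: 116280

Derivation:
Spec: pairs=22 depth=2 groups=8
Count(depth <= 2) = 116280
Count(depth <= 1) = 0
Count(depth == 2) = 116280 - 0 = 116280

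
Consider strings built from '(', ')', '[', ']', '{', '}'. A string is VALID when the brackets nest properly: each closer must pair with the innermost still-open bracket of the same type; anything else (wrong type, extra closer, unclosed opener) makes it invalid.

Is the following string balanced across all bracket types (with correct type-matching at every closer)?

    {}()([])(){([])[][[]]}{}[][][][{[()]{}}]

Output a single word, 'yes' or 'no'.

Answer: yes

Derivation:
pos 0: push '{'; stack = {
pos 1: '}' matches '{'; pop; stack = (empty)
pos 2: push '('; stack = (
pos 3: ')' matches '('; pop; stack = (empty)
pos 4: push '('; stack = (
pos 5: push '['; stack = ([
pos 6: ']' matches '['; pop; stack = (
pos 7: ')' matches '('; pop; stack = (empty)
pos 8: push '('; stack = (
pos 9: ')' matches '('; pop; stack = (empty)
pos 10: push '{'; stack = {
pos 11: push '('; stack = {(
pos 12: push '['; stack = {([
pos 13: ']' matches '['; pop; stack = {(
pos 14: ')' matches '('; pop; stack = {
pos 15: push '['; stack = {[
pos 16: ']' matches '['; pop; stack = {
pos 17: push '['; stack = {[
pos 18: push '['; stack = {[[
pos 19: ']' matches '['; pop; stack = {[
pos 20: ']' matches '['; pop; stack = {
pos 21: '}' matches '{'; pop; stack = (empty)
pos 22: push '{'; stack = {
pos 23: '}' matches '{'; pop; stack = (empty)
pos 24: push '['; stack = [
pos 25: ']' matches '['; pop; stack = (empty)
pos 26: push '['; stack = [
pos 27: ']' matches '['; pop; stack = (empty)
pos 28: push '['; stack = [
pos 29: ']' matches '['; pop; stack = (empty)
pos 30: push '['; stack = [
pos 31: push '{'; stack = [{
pos 32: push '['; stack = [{[
pos 33: push '('; stack = [{[(
pos 34: ')' matches '('; pop; stack = [{[
pos 35: ']' matches '['; pop; stack = [{
pos 36: push '{'; stack = [{{
pos 37: '}' matches '{'; pop; stack = [{
pos 38: '}' matches '{'; pop; stack = [
pos 39: ']' matches '['; pop; stack = (empty)
end: stack empty → VALID
Verdict: properly nested → yes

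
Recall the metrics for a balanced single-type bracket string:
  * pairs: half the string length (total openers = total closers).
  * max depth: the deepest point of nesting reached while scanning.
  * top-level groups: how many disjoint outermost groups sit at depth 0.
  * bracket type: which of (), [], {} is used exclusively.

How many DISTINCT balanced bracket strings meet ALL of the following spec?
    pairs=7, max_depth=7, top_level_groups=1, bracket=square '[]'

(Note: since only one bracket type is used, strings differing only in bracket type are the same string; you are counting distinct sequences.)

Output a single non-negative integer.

Answer: 1

Derivation:
Spec: pairs=7 depth=7 groups=1
Count(depth <= 7) = 132
Count(depth <= 6) = 131
Count(depth == 7) = 132 - 131 = 1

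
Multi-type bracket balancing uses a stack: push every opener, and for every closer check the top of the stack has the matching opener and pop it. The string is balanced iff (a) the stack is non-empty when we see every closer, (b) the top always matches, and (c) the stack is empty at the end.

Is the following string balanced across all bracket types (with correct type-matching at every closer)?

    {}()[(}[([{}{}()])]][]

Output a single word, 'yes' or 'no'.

Answer: no

Derivation:
pos 0: push '{'; stack = {
pos 1: '}' matches '{'; pop; stack = (empty)
pos 2: push '('; stack = (
pos 3: ')' matches '('; pop; stack = (empty)
pos 4: push '['; stack = [
pos 5: push '('; stack = [(
pos 6: saw closer '}' but top of stack is '(' (expected ')') → INVALID
Verdict: type mismatch at position 6: '}' closes '(' → no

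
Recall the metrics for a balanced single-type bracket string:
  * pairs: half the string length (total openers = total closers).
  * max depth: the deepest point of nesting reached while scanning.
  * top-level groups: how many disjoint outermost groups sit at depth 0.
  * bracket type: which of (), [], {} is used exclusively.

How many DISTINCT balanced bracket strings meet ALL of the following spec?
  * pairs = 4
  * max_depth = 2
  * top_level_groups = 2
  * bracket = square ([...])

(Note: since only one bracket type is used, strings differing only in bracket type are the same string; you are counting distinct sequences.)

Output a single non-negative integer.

Answer: 3

Derivation:
Spec: pairs=4 depth=2 groups=2
Count(depth <= 2) = 3
Count(depth <= 1) = 0
Count(depth == 2) = 3 - 0 = 3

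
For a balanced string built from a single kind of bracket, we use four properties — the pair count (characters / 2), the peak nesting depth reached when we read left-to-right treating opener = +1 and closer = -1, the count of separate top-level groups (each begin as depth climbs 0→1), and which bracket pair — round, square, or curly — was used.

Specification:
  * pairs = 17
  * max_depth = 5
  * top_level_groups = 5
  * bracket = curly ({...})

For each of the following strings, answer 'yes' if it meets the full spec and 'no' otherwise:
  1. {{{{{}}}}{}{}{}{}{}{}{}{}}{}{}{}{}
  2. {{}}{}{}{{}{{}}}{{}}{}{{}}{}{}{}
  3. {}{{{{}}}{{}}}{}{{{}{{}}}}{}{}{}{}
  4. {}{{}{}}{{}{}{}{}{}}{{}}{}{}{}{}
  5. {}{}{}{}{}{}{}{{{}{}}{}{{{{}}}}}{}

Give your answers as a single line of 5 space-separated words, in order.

String 1 '{{{{{}}}}{}{}{}{}{}{}{}{}}{}{}{}{}': depth seq [1 2 3 4 5 4 3 2 1 2 1 2 1 2 1 2 1 2 1 2 1 2 1 2 1 0 1 0 1 0 1 0 1 0]
  -> pairs=17 depth=5 groups=5 -> yes
String 2 '{{}}{}{}{{}{{}}}{{}}{}{{}}{}{}{}': depth seq [1 2 1 0 1 0 1 0 1 2 1 2 3 2 1 0 1 2 1 0 1 0 1 2 1 0 1 0 1 0 1 0]
  -> pairs=16 depth=3 groups=10 -> no
String 3 '{}{{{{}}}{{}}}{}{{{}{{}}}}{}{}{}{}': depth seq [1 0 1 2 3 4 3 2 1 2 3 2 1 0 1 0 1 2 3 2 3 4 3 2 1 0 1 0 1 0 1 0 1 0]
  -> pairs=17 depth=4 groups=8 -> no
String 4 '{}{{}{}}{{}{}{}{}{}}{{}}{}{}{}{}': depth seq [1 0 1 2 1 2 1 0 1 2 1 2 1 2 1 2 1 2 1 0 1 2 1 0 1 0 1 0 1 0 1 0]
  -> pairs=16 depth=2 groups=8 -> no
String 5 '{}{}{}{}{}{}{}{{{}{}}{}{{{{}}}}}{}': depth seq [1 0 1 0 1 0 1 0 1 0 1 0 1 0 1 2 3 2 3 2 1 2 1 2 3 4 5 4 3 2 1 0 1 0]
  -> pairs=17 depth=5 groups=9 -> no

Answer: yes no no no no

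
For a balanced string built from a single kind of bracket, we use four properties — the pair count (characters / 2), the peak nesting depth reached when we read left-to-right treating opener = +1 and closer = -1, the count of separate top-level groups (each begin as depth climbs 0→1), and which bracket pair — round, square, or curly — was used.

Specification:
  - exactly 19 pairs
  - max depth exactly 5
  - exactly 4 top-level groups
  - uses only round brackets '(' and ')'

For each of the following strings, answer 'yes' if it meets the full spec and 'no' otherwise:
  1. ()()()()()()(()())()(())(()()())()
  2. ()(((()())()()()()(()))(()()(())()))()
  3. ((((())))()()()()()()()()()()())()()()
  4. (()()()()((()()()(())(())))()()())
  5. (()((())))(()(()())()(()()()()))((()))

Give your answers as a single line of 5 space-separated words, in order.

String 1 '()()()()()()(()())()(())(()()())()': depth seq [1 0 1 0 1 0 1 0 1 0 1 0 1 2 1 2 1 0 1 0 1 2 1 0 1 2 1 2 1 2 1 0 1 0]
  -> pairs=17 depth=2 groups=11 -> no
String 2 '()(((()())()()()()(()))(()()(())()))()': depth seq [1 0 1 2 3 4 3 4 3 2 3 2 3 2 3 2 3 2 3 4 3 2 1 2 3 2 3 2 3 4 3 2 3 2 1 0 1 0]
  -> pairs=19 depth=4 groups=3 -> no
String 3 '((((())))()()()()()()()()()()())()()()': depth seq [1 2 3 4 5 4 3 2 1 2 1 2 1 2 1 2 1 2 1 2 1 2 1 2 1 2 1 2 1 2 1 0 1 0 1 0 1 0]
  -> pairs=19 depth=5 groups=4 -> yes
String 4 '(()()()()((()()()(())(())))()()())': depth seq [1 2 1 2 1 2 1 2 1 2 3 4 3 4 3 4 3 4 5 4 3 4 5 4 3 2 1 2 1 2 1 2 1 0]
  -> pairs=17 depth=5 groups=1 -> no
String 5 '(()((())))(()(()())()(()()()()))((()))': depth seq [1 2 1 2 3 4 3 2 1 0 1 2 1 2 3 2 3 2 1 2 1 2 3 2 3 2 3 2 3 2 1 0 1 2 3 2 1 0]
  -> pairs=19 depth=4 groups=3 -> no

Answer: no no yes no no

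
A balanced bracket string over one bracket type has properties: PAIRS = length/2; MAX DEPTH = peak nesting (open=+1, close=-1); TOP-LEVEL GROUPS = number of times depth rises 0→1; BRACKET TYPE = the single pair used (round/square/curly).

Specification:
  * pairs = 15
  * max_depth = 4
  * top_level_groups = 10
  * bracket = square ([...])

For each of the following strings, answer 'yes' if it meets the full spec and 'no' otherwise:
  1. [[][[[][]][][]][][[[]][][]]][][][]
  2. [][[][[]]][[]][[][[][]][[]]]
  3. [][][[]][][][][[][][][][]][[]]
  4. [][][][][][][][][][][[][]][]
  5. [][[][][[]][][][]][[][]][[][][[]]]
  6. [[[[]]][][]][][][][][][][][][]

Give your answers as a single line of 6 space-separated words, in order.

Answer: no no no no no yes

Derivation:
String 1 '[[][[[][]][][]][][[[]][][]]][][][]': depth seq [1 2 1 2 3 4 3 4 3 2 3 2 3 2 1 2 1 2 3 4 3 2 3 2 3 2 1 0 1 0 1 0 1 0]
  -> pairs=17 depth=4 groups=4 -> no
String 2 '[][[][[]]][[]][[][[][]][[]]]': depth seq [1 0 1 2 1 2 3 2 1 0 1 2 1 0 1 2 1 2 3 2 3 2 1 2 3 2 1 0]
  -> pairs=14 depth=3 groups=4 -> no
String 3 '[][][[]][][][][[][][][][]][[]]': depth seq [1 0 1 0 1 2 1 0 1 0 1 0 1 0 1 2 1 2 1 2 1 2 1 2 1 0 1 2 1 0]
  -> pairs=15 depth=2 groups=8 -> no
String 4 '[][][][][][][][][][][[][]][]': depth seq [1 0 1 0 1 0 1 0 1 0 1 0 1 0 1 0 1 0 1 0 1 2 1 2 1 0 1 0]
  -> pairs=14 depth=2 groups=12 -> no
String 5 '[][[][][[]][][][]][[][]][[][][[]]]': depth seq [1 0 1 2 1 2 1 2 3 2 1 2 1 2 1 2 1 0 1 2 1 2 1 0 1 2 1 2 1 2 3 2 1 0]
  -> pairs=17 depth=3 groups=4 -> no
String 6 '[[[[]]][][]][][][][][][][][][]': depth seq [1 2 3 4 3 2 1 2 1 2 1 0 1 0 1 0 1 0 1 0 1 0 1 0 1 0 1 0 1 0]
  -> pairs=15 depth=4 groups=10 -> yes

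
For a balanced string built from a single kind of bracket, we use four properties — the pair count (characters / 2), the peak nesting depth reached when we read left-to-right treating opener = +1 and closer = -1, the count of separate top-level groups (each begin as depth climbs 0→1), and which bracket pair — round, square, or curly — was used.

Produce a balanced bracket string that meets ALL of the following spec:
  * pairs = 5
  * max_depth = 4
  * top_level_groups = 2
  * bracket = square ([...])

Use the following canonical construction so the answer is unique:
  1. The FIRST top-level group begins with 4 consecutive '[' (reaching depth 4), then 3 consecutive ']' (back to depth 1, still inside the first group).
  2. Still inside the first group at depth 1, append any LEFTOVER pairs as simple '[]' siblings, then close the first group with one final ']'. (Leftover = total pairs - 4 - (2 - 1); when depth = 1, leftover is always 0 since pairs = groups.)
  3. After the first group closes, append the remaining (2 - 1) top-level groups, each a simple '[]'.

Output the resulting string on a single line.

Answer: [[[[]]]][]

Derivation:
Spec: pairs=5 depth=4 groups=2
Leftover pairs = 5 - 4 - (2-1) = 0
First group: deep chain of depth 4 + 0 sibling pairs
Remaining 1 groups: simple '[]' each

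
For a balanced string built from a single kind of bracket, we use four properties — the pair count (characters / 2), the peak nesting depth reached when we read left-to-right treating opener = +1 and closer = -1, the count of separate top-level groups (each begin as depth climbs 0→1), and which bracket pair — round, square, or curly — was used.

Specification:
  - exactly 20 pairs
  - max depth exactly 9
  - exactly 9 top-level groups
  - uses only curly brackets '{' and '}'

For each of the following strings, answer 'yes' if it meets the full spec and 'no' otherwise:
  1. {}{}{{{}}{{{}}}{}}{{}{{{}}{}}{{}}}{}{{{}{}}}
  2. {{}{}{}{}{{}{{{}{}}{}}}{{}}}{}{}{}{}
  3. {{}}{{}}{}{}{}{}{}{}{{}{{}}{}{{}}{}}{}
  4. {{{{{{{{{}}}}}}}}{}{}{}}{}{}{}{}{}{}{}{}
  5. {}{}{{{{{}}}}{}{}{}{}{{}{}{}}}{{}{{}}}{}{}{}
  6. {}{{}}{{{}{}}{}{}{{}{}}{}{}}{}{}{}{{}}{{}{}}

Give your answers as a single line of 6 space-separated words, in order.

Answer: no no no yes no no

Derivation:
String 1 '{}{}{{{}}{{{}}}{}}{{}{{{}}{}}{{}}}{}{{{}{}}}': depth seq [1 0 1 0 1 2 3 2 1 2 3 4 3 2 1 2 1 0 1 2 1 2 3 4 3 2 3 2 1 2 3 2 1 0 1 0 1 2 3 2 3 2 1 0]
  -> pairs=22 depth=4 groups=6 -> no
String 2 '{{}{}{}{}{{}{{{}{}}{}}}{{}}}{}{}{}{}': depth seq [1 2 1 2 1 2 1 2 1 2 3 2 3 4 5 4 5 4 3 4 3 2 1 2 3 2 1 0 1 0 1 0 1 0 1 0]
  -> pairs=18 depth=5 groups=5 -> no
String 3 '{{}}{{}}{}{}{}{}{}{}{{}{{}}{}{{}}{}}{}': depth seq [1 2 1 0 1 2 1 0 1 0 1 0 1 0 1 0 1 0 1 0 1 2 1 2 3 2 1 2 1 2 3 2 1 2 1 0 1 0]
  -> pairs=19 depth=3 groups=10 -> no
String 4 '{{{{{{{{{}}}}}}}}{}{}{}}{}{}{}{}{}{}{}{}': depth seq [1 2 3 4 5 6 7 8 9 8 7 6 5 4 3 2 1 2 1 2 1 2 1 0 1 0 1 0 1 0 1 0 1 0 1 0 1 0 1 0]
  -> pairs=20 depth=9 groups=9 -> yes
String 5 '{}{}{{{{{}}}}{}{}{}{}{{}{}{}}}{{}{{}}}{}{}{}': depth seq [1 0 1 0 1 2 3 4 5 4 3 2 1 2 1 2 1 2 1 2 1 2 3 2 3 2 3 2 1 0 1 2 1 2 3 2 1 0 1 0 1 0 1 0]
  -> pairs=22 depth=5 groups=7 -> no
String 6 '{}{{}}{{{}{}}{}{}{{}{}}{}{}}{}{}{}{{}}{{}{}}': depth seq [1 0 1 2 1 0 1 2 3 2 3 2 1 2 1 2 1 2 3 2 3 2 1 2 1 2 1 0 1 0 1 0 1 0 1 2 1 0 1 2 1 2 1 0]
  -> pairs=22 depth=3 groups=8 -> no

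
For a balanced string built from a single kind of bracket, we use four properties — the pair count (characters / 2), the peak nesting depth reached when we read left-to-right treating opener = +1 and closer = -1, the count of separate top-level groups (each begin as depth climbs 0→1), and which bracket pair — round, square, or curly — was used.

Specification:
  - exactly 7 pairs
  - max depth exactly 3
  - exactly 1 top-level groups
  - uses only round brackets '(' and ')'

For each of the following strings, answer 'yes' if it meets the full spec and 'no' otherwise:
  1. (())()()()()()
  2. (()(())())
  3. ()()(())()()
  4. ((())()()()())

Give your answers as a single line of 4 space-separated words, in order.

Answer: no no no yes

Derivation:
String 1 '(())()()()()()': depth seq [1 2 1 0 1 0 1 0 1 0 1 0 1 0]
  -> pairs=7 depth=2 groups=6 -> no
String 2 '(()(())())': depth seq [1 2 1 2 3 2 1 2 1 0]
  -> pairs=5 depth=3 groups=1 -> no
String 3 '()()(())()()': depth seq [1 0 1 0 1 2 1 0 1 0 1 0]
  -> pairs=6 depth=2 groups=5 -> no
String 4 '((())()()()())': depth seq [1 2 3 2 1 2 1 2 1 2 1 2 1 0]
  -> pairs=7 depth=3 groups=1 -> yes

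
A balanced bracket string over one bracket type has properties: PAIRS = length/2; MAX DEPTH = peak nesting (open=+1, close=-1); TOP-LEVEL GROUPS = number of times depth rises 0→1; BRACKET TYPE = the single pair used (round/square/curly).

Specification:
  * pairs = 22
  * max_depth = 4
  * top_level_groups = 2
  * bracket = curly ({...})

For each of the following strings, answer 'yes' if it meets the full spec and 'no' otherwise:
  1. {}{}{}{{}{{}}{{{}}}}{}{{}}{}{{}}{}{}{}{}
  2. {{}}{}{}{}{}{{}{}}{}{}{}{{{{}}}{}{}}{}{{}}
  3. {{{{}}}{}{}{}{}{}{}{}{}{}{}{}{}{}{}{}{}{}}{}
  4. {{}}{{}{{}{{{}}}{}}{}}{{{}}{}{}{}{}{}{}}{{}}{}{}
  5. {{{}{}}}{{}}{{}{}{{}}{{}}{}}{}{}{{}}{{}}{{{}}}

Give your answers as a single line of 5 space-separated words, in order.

String 1 '{}{}{}{{}{{}}{{{}}}}{}{{}}{}{{}}{}{}{}{}': depth seq [1 0 1 0 1 0 1 2 1 2 3 2 1 2 3 4 3 2 1 0 1 0 1 2 1 0 1 0 1 2 1 0 1 0 1 0 1 0 1 0]
  -> pairs=20 depth=4 groups=12 -> no
String 2 '{{}}{}{}{}{}{{}{}}{}{}{}{{{{}}}{}{}}{}{{}}': depth seq [1 2 1 0 1 0 1 0 1 0 1 0 1 2 1 2 1 0 1 0 1 0 1 0 1 2 3 4 3 2 1 2 1 2 1 0 1 0 1 2 1 0]
  -> pairs=21 depth=4 groups=12 -> no
String 3 '{{{{}}}{}{}{}{}{}{}{}{}{}{}{}{}{}{}{}{}{}}{}': depth seq [1 2 3 4 3 2 1 2 1 2 1 2 1 2 1 2 1 2 1 2 1 2 1 2 1 2 1 2 1 2 1 2 1 2 1 2 1 2 1 2 1 0 1 0]
  -> pairs=22 depth=4 groups=2 -> yes
String 4 '{{}}{{}{{}{{{}}}{}}{}}{{{}}{}{}{}{}{}{}}{{}}{}{}': depth seq [1 2 1 0 1 2 1 2 3 2 3 4 5 4 3 2 3 2 1 2 1 0 1 2 3 2 1 2 1 2 1 2 1 2 1 2 1 2 1 0 1 2 1 0 1 0 1 0]
  -> pairs=24 depth=5 groups=6 -> no
String 5 '{{{}{}}}{{}}{{}{}{{}}{{}}{}}{}{}{{}}{{}}{{{}}}': depth seq [1 2 3 2 3 2 1 0 1 2 1 0 1 2 1 2 1 2 3 2 1 2 3 2 1 2 1 0 1 0 1 0 1 2 1 0 1 2 1 0 1 2 3 2 1 0]
  -> pairs=23 depth=3 groups=8 -> no

Answer: no no yes no no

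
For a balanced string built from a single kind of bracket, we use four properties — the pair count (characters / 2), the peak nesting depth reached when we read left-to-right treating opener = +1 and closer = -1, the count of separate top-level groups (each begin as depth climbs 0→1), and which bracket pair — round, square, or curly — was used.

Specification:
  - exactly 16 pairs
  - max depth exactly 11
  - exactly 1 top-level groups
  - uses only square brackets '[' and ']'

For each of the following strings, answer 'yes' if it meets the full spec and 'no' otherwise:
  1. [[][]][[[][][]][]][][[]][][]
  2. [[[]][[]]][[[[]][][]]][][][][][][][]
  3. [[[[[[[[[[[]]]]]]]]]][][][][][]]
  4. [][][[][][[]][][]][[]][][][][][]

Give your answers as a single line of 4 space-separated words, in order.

String 1 '[[][]][[[][][]][]][][[]][][]': depth seq [1 2 1 2 1 0 1 2 3 2 3 2 3 2 1 2 1 0 1 0 1 2 1 0 1 0 1 0]
  -> pairs=14 depth=3 groups=6 -> no
String 2 '[[[]][[]]][[[[]][][]]][][][][][][][]': depth seq [1 2 3 2 1 2 3 2 1 0 1 2 3 4 3 2 3 2 3 2 1 0 1 0 1 0 1 0 1 0 1 0 1 0 1 0]
  -> pairs=18 depth=4 groups=9 -> no
String 3 '[[[[[[[[[[[]]]]]]]]]][][][][][]]': depth seq [1 2 3 4 5 6 7 8 9 10 11 10 9 8 7 6 5 4 3 2 1 2 1 2 1 2 1 2 1 2 1 0]
  -> pairs=16 depth=11 groups=1 -> yes
String 4 '[][][[][][[]][][]][[]][][][][][]': depth seq [1 0 1 0 1 2 1 2 1 2 3 2 1 2 1 2 1 0 1 2 1 0 1 0 1 0 1 0 1 0 1 0]
  -> pairs=16 depth=3 groups=9 -> no

Answer: no no yes no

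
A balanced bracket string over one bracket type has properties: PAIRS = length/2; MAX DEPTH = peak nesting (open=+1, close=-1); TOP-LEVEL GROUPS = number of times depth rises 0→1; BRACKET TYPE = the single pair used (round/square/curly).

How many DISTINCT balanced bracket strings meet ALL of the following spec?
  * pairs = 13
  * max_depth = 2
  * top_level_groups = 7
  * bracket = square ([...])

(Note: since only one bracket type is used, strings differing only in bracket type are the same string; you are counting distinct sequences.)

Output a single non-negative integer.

Answer: 924

Derivation:
Spec: pairs=13 depth=2 groups=7
Count(depth <= 2) = 924
Count(depth <= 1) = 0
Count(depth == 2) = 924 - 0 = 924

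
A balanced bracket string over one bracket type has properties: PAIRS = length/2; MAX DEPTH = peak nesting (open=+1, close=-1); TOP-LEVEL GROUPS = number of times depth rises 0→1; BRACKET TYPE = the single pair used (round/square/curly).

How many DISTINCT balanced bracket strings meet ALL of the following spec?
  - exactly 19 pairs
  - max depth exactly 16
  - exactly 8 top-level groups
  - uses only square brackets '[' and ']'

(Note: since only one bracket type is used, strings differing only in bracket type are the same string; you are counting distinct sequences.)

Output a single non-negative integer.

Answer: 0

Derivation:
Spec: pairs=19 depth=16 groups=8
Count(depth <= 16) = 14567280
Count(depth <= 15) = 14567280
Count(depth == 16) = 14567280 - 14567280 = 0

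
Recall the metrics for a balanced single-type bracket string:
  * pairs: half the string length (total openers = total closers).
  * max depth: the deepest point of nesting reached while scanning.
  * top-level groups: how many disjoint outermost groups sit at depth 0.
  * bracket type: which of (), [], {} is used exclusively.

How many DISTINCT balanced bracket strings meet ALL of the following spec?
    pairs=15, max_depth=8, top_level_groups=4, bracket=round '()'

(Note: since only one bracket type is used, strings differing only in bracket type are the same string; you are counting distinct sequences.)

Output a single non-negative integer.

Spec: pairs=15 depth=8 groups=4
Count(depth <= 8) = 1181740
Count(depth <= 7) = 1155240
Count(depth == 8) = 1181740 - 1155240 = 26500

Answer: 26500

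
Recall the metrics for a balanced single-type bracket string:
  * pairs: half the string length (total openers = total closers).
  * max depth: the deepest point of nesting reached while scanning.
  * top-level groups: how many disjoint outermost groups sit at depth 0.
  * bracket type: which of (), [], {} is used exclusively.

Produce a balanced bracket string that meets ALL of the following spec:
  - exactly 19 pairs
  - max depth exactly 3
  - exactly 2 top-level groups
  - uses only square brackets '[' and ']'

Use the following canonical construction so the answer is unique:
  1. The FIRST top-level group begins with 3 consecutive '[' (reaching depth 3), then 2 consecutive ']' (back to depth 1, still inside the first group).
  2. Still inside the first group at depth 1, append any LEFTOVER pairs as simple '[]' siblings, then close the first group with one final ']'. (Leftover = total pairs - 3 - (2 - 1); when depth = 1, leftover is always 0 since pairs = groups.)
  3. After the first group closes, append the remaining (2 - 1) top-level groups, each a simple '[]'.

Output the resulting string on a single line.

Answer: [[[]][][][][][][][][][][][][][][][]][]

Derivation:
Spec: pairs=19 depth=3 groups=2
Leftover pairs = 19 - 3 - (2-1) = 15
First group: deep chain of depth 3 + 15 sibling pairs
Remaining 1 groups: simple '[]' each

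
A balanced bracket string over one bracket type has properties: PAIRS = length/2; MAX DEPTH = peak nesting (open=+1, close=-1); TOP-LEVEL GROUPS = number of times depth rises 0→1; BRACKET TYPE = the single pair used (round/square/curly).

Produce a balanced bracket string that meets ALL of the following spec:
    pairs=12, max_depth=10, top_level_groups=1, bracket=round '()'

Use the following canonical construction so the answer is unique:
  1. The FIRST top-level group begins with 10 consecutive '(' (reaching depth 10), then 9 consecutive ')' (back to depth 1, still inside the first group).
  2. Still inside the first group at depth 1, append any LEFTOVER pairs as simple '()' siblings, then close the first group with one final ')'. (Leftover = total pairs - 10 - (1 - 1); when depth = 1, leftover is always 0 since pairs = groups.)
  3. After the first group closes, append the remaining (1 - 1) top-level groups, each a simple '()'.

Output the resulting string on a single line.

Spec: pairs=12 depth=10 groups=1
Leftover pairs = 12 - 10 - (1-1) = 2
First group: deep chain of depth 10 + 2 sibling pairs
Remaining 0 groups: simple '()' each

Answer: (((((((((()))))))))()())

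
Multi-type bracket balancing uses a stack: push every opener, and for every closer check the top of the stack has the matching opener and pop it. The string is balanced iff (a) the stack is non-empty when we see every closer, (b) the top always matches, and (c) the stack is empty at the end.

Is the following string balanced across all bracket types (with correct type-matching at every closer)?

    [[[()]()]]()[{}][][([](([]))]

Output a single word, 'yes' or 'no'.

Answer: no

Derivation:
pos 0: push '['; stack = [
pos 1: push '['; stack = [[
pos 2: push '['; stack = [[[
pos 3: push '('; stack = [[[(
pos 4: ')' matches '('; pop; stack = [[[
pos 5: ']' matches '['; pop; stack = [[
pos 6: push '('; stack = [[(
pos 7: ')' matches '('; pop; stack = [[
pos 8: ']' matches '['; pop; stack = [
pos 9: ']' matches '['; pop; stack = (empty)
pos 10: push '('; stack = (
pos 11: ')' matches '('; pop; stack = (empty)
pos 12: push '['; stack = [
pos 13: push '{'; stack = [{
pos 14: '}' matches '{'; pop; stack = [
pos 15: ']' matches '['; pop; stack = (empty)
pos 16: push '['; stack = [
pos 17: ']' matches '['; pop; stack = (empty)
pos 18: push '['; stack = [
pos 19: push '('; stack = [(
pos 20: push '['; stack = [([
pos 21: ']' matches '['; pop; stack = [(
pos 22: push '('; stack = [((
pos 23: push '('; stack = [(((
pos 24: push '['; stack = [((([
pos 25: ']' matches '['; pop; stack = [(((
pos 26: ')' matches '('; pop; stack = [((
pos 27: ')' matches '('; pop; stack = [(
pos 28: saw closer ']' but top of stack is '(' (expected ')') → INVALID
Verdict: type mismatch at position 28: ']' closes '(' → no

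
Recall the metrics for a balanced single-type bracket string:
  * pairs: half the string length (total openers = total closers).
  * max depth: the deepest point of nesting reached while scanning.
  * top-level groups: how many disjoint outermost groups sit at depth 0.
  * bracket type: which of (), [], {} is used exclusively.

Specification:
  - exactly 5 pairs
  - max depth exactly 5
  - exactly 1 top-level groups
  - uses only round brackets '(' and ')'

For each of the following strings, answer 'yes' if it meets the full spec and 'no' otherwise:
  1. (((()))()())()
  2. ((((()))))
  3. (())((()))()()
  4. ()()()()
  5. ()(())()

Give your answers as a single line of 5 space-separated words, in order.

Answer: no yes no no no

Derivation:
String 1 '(((()))()())()': depth seq [1 2 3 4 3 2 1 2 1 2 1 0 1 0]
  -> pairs=7 depth=4 groups=2 -> no
String 2 '((((()))))': depth seq [1 2 3 4 5 4 3 2 1 0]
  -> pairs=5 depth=5 groups=1 -> yes
String 3 '(())((()))()()': depth seq [1 2 1 0 1 2 3 2 1 0 1 0 1 0]
  -> pairs=7 depth=3 groups=4 -> no
String 4 '()()()()': depth seq [1 0 1 0 1 0 1 0]
  -> pairs=4 depth=1 groups=4 -> no
String 5 '()(())()': depth seq [1 0 1 2 1 0 1 0]
  -> pairs=4 depth=2 groups=3 -> no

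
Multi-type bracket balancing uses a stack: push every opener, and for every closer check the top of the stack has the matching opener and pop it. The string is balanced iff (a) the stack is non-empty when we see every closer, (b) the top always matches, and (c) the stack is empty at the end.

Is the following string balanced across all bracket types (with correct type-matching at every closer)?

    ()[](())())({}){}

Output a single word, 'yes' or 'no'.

Answer: no

Derivation:
pos 0: push '('; stack = (
pos 1: ')' matches '('; pop; stack = (empty)
pos 2: push '['; stack = [
pos 3: ']' matches '['; pop; stack = (empty)
pos 4: push '('; stack = (
pos 5: push '('; stack = ((
pos 6: ')' matches '('; pop; stack = (
pos 7: ')' matches '('; pop; stack = (empty)
pos 8: push '('; stack = (
pos 9: ')' matches '('; pop; stack = (empty)
pos 10: saw closer ')' but stack is empty → INVALID
Verdict: unmatched closer ')' at position 10 → no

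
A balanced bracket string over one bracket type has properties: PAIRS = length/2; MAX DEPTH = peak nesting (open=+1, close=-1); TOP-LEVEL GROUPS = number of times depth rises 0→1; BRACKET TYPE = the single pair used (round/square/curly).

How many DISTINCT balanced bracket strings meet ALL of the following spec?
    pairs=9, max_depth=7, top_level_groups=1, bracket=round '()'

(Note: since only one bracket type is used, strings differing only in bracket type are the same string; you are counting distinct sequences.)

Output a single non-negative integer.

Spec: pairs=9 depth=7 groups=1
Count(depth <= 7) = 1416
Count(depth <= 6) = 1341
Count(depth == 7) = 1416 - 1341 = 75

Answer: 75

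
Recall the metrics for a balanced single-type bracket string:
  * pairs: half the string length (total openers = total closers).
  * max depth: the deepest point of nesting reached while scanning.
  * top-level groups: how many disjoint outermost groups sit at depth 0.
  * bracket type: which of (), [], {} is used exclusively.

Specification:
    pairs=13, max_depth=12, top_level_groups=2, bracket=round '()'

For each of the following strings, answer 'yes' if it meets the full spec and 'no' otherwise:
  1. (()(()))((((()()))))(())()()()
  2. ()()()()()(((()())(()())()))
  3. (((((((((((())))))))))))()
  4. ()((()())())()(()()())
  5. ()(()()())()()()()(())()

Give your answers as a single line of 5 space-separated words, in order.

Answer: no no yes no no

Derivation:
String 1 '(()(()))((((()()))))(())()()()': depth seq [1 2 1 2 3 2 1 0 1 2 3 4 5 4 5 4 3 2 1 0 1 2 1 0 1 0 1 0 1 0]
  -> pairs=15 depth=5 groups=6 -> no
String 2 '()()()()()(((()())(()())()))': depth seq [1 0 1 0 1 0 1 0 1 0 1 2 3 4 3 4 3 2 3 4 3 4 3 2 3 2 1 0]
  -> pairs=14 depth=4 groups=6 -> no
String 3 '(((((((((((())))))))))))()': depth seq [1 2 3 4 5 6 7 8 9 10 11 12 11 10 9 8 7 6 5 4 3 2 1 0 1 0]
  -> pairs=13 depth=12 groups=2 -> yes
String 4 '()((()())())()(()()())': depth seq [1 0 1 2 3 2 3 2 1 2 1 0 1 0 1 2 1 2 1 2 1 0]
  -> pairs=11 depth=3 groups=4 -> no
String 5 '()(()()())()()()()(())()': depth seq [1 0 1 2 1 2 1 2 1 0 1 0 1 0 1 0 1 0 1 2 1 0 1 0]
  -> pairs=12 depth=2 groups=8 -> no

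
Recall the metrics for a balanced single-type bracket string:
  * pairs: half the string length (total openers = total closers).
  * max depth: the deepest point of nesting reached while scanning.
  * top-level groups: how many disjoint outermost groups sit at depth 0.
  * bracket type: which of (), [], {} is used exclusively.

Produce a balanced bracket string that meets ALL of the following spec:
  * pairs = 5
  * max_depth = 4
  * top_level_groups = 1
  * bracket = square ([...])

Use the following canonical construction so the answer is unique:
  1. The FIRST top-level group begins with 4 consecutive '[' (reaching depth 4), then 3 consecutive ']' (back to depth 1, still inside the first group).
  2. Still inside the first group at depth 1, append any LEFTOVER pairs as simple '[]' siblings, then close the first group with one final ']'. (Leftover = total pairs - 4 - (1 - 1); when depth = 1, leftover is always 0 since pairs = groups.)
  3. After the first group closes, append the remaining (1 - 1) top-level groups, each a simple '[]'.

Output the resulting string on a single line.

Answer: [[[[]]][]]

Derivation:
Spec: pairs=5 depth=4 groups=1
Leftover pairs = 5 - 4 - (1-1) = 1
First group: deep chain of depth 4 + 1 sibling pairs
Remaining 0 groups: simple '[]' each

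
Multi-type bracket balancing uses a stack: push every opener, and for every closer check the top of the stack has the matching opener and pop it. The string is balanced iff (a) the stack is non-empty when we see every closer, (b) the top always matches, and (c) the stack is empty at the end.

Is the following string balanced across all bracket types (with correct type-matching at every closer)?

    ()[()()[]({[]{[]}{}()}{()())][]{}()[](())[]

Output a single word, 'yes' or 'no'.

pos 0: push '('; stack = (
pos 1: ')' matches '('; pop; stack = (empty)
pos 2: push '['; stack = [
pos 3: push '('; stack = [(
pos 4: ')' matches '('; pop; stack = [
pos 5: push '('; stack = [(
pos 6: ')' matches '('; pop; stack = [
pos 7: push '['; stack = [[
pos 8: ']' matches '['; pop; stack = [
pos 9: push '('; stack = [(
pos 10: push '{'; stack = [({
pos 11: push '['; stack = [({[
pos 12: ']' matches '['; pop; stack = [({
pos 13: push '{'; stack = [({{
pos 14: push '['; stack = [({{[
pos 15: ']' matches '['; pop; stack = [({{
pos 16: '}' matches '{'; pop; stack = [({
pos 17: push '{'; stack = [({{
pos 18: '}' matches '{'; pop; stack = [({
pos 19: push '('; stack = [({(
pos 20: ')' matches '('; pop; stack = [({
pos 21: '}' matches '{'; pop; stack = [(
pos 22: push '{'; stack = [({
pos 23: push '('; stack = [({(
pos 24: ')' matches '('; pop; stack = [({
pos 25: push '('; stack = [({(
pos 26: ')' matches '('; pop; stack = [({
pos 27: saw closer ')' but top of stack is '{' (expected '}') → INVALID
Verdict: type mismatch at position 27: ')' closes '{' → no

Answer: no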